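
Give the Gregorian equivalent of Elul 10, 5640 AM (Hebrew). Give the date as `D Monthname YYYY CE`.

17 August 1880 CE

Julian Day Number of the source date = 2407945.
Converting JDN 2407945 to the Gregorian calendar gives 17 August 1880 CE.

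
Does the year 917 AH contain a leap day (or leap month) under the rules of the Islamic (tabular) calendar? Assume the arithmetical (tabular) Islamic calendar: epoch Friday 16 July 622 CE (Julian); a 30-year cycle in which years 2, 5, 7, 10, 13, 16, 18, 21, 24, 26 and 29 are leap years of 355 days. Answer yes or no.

Year 917 AH is year 17 of its 30-year cycle; leap positions are 2, 5, 7, 10, 13, 16, 18, 21, 24, 26, 29, so it is a common year (354 days).

no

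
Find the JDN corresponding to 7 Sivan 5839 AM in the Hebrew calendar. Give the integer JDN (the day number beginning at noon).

2480556

Equivalently 6 June 2079 (Gregorian).
JDN 2400001 is 17 November 1858 CE (Gregorian), MJD 0; the target day is +80555 days from there, so JDN = 2480556.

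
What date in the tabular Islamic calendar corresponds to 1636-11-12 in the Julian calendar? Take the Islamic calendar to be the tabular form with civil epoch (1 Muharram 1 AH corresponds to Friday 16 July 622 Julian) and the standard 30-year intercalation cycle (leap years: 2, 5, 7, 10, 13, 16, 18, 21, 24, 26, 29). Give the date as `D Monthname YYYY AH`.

The source date corresponds to 22 November 1636 in the Gregorian calendar (JDN 2318923).
That day falls on 23 Jumada al-Thani 1046 AH in the tabular Islamic calendar.

23 Jumada al-Thani 1046 AH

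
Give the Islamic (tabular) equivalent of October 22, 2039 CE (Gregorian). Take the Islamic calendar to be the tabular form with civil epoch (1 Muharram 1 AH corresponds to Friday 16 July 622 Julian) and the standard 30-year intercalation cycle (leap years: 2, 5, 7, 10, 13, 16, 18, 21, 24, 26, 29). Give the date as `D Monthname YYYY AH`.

4 Shawwal 1461 AH

Julian Day Number of the source date = 2466084.
Converting JDN 2466084 to the tabular Islamic calendar gives 4 Shawwal 1461 AH.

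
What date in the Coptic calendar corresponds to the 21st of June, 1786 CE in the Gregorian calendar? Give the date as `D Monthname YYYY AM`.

Julian Day Number of the source date = 2373555.
Converting JDN 2373555 to the Coptic calendar gives 16 Paoni 1502 AM.

16 Paoni 1502 AM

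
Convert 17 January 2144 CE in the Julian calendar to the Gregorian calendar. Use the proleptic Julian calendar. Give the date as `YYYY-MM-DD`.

2144-01-31

At this point the Julian calendar is 14 days behind the Gregorian.
17 January 2144 Julian + 14 days → 31 January 2144 Gregorian.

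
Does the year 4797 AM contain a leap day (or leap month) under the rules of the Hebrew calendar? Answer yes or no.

Hebrew year 4797 is year 9 of its 19-year Metonic cycle; leap years are at positions 3, 6, 8, 11, 14, 17, 19, so it is a common year (12 months).

no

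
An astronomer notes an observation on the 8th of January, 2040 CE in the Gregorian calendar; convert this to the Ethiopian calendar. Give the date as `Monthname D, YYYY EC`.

Tahsas 29, 2032 EC

Both dates share Julian Day Number 2466162; in the Ethiopian calendar that is 29 Tahsas 2032 EC.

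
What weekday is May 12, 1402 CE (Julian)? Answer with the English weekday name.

Friday

In the proleptic Gregorian calendar this is 21 May 1402 (JDN 2233270).
2233270 ≡ 4 (mod 7); counting from Monday = 0 gives Friday.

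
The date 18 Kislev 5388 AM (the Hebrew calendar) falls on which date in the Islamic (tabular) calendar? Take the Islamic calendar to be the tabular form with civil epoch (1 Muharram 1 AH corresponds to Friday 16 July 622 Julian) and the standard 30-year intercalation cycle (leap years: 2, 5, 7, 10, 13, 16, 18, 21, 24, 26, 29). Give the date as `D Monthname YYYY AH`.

17 Rabi' al-Awwal 1037 AH

Both dates share Julian Day Number 2315639; in the tabular Islamic calendar that is 17 Rabi' al-Awwal 1037 AH.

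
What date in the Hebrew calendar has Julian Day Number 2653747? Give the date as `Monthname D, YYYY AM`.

JDN 2653747 is 11 August 2553 in the Gregorian calendar.
In the Hebrew calendar that day is Av 30, 6313 AM.

Av 30, 6313 AM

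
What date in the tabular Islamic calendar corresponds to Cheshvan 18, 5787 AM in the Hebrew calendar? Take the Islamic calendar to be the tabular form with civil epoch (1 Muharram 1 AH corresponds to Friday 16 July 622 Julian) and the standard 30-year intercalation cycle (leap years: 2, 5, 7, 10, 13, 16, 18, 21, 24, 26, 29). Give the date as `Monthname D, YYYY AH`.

Jumada al-Awwal 17, 1448 AH

Both dates share Julian Day Number 2461343; in the tabular Islamic calendar that is 17 Jumada al-Awwal 1448 AH.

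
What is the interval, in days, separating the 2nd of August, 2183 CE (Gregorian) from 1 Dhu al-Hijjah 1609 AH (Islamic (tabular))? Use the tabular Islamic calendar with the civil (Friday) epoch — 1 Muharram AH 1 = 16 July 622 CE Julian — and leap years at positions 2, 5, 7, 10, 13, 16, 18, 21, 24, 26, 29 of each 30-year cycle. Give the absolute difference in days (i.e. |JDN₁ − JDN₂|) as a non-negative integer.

JDN of the first date = 2518598.
JDN of the second date = 2518587.
|2518587 − 2518598| = 11.

11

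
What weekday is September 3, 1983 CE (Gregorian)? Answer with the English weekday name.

Saturday

JDN 2445581 mod 7 = 5, and JDN 0 was a Monday, so this is a Saturday.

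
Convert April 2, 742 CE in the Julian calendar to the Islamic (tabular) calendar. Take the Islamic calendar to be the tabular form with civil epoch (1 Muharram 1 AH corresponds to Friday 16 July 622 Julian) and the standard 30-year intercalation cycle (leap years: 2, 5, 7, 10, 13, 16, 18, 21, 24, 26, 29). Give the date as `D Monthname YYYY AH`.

The source date corresponds to 6 April 742 in the proleptic Gregorian calendar (JDN 1992165).
That day falls on 21 Jumada al-Awwal 124 AH in the tabular Islamic calendar.

21 Jumada al-Awwal 124 AH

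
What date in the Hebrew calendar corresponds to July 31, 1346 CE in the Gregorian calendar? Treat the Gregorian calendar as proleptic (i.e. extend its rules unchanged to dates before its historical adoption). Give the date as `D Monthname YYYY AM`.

Julian Day Number of the source date = 2212888.
Converting JDN 2212888 to the Hebrew calendar gives 3 Av 5106 AM.

3 Av 5106 AM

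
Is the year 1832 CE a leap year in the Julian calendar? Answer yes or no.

1832 mod 4 = 0, so it is a leap year in the Julian calendar.

yes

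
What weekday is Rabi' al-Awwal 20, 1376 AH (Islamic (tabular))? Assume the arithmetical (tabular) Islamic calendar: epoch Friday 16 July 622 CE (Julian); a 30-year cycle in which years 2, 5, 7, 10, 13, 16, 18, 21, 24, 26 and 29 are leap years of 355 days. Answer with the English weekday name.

In the Gregorian calendar this is 25 October 1956 (JDN 2435772).
2435772 ≡ 3 (mod 7); counting from Monday = 0 gives Thursday.

Thursday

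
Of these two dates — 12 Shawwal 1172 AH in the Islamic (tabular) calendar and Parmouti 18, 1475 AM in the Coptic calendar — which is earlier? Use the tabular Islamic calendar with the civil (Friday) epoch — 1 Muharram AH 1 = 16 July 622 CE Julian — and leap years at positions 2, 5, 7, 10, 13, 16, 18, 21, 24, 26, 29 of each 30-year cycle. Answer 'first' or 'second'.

First date → JDN 2363680; second date → JDN 2363635.
JDN 2363635 < JDN 2363680, so the second date is earlier.

second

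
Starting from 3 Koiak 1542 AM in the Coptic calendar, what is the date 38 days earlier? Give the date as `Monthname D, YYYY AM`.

Paopi 25, 1542 AM

Counting 38 days back from JDN 2387972 reaches JDN 2387934, which is Paopi 25, 1542 AM.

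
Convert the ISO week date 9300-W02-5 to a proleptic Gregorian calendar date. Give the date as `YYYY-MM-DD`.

ISO week 1 of 9300 is the week containing the first Thursday of 9300.
Week 2, day 5 (Friday) lands on 9300-01-15.

9300-01-15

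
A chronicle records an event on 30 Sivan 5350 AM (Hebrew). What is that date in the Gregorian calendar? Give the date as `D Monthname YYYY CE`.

Julian Day Number of the source date = 2301978.
Converting JDN 2301978 to the Gregorian calendar gives 2 July 1590 CE.

2 July 1590 CE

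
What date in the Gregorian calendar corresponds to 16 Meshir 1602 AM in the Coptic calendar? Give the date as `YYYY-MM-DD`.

Julian Day Number of the source date = 2409960.
Converting JDN 2409960 to the Gregorian calendar gives 22 February 1886 CE.

1886-02-22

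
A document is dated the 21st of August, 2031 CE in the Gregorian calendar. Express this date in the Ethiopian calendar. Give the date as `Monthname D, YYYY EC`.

Julian Day Number of the source date = 2463100.
Converting JDN 2463100 to the Ethiopian calendar gives 15 Nehase 2023 EC.

Nehase 15, 2023 EC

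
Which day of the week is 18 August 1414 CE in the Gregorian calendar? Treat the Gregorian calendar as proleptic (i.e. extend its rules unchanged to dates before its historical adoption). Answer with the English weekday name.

Thursday

JDN 2237742 mod 7 = 3, and JDN 0 was a Monday, so this is a Thursday.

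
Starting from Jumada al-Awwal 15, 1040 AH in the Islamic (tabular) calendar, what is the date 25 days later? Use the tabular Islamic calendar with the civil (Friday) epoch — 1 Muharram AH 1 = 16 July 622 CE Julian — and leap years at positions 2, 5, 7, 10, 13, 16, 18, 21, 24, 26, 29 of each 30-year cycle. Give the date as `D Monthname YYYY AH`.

Counting 25 days forward from JDN 2316759 reaches JDN 2316784, which is 10 Jumada al-Thani 1040 AH.

10 Jumada al-Thani 1040 AH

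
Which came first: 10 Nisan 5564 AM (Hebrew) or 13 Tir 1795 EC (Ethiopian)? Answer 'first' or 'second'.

First date → JDN 2380038; second date → JDN 2379611.
JDN 2379611 < JDN 2380038, so the second date is earlier.

second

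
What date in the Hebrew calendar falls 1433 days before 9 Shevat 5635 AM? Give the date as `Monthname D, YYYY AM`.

The starting date is JDN 2405904; 2405904 − 1433 = 2404471.
JDN 2404471 corresponds to Shevat 21, 5631 AM.

Shevat 21, 5631 AM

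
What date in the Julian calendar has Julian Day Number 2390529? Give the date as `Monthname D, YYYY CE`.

November 29, 1832 CE

The Gregorian equivalent of JDN 2390529 is 11 December 1832.
In the Julian calendar that day is November 29, 1832 CE.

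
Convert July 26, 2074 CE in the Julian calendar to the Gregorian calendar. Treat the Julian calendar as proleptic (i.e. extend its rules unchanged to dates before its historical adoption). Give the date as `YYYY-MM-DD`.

For dates in this range the Gregorian date is 13 days ahead of the Julian.
26 July 2074 Julian + 13 days → 8 August 2074 Gregorian.

2074-08-08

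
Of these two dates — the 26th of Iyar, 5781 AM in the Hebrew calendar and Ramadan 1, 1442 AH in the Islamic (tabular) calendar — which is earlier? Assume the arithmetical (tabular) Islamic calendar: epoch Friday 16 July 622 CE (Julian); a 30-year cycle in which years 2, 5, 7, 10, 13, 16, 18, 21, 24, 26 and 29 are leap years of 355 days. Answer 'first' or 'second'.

second

Converting both to JDN: 2459343 vs 2459318; the smaller is the second.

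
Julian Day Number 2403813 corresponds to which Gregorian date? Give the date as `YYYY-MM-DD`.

1869-04-25

Counting from JDN 2299161 = 15 Oct 1582 gives an offset of 104652 days.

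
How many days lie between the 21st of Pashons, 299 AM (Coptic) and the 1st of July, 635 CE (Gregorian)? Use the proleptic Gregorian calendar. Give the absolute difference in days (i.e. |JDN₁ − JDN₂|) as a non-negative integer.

JDN of the first date = 1934134.
JDN of the second date = 1953170.
|1953170 − 1934134| = 19036.

19036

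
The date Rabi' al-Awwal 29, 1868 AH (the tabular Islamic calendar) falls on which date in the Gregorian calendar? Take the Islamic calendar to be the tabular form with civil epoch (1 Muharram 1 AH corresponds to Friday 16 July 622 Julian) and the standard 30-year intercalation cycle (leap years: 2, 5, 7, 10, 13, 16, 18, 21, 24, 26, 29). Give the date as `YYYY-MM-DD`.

Julian Day Number of the source date = 2610130.
Converting JDN 2610130 to the Gregorian calendar gives 11 March 2434 CE.

2434-03-11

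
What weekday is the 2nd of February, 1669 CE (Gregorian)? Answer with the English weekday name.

Since JDN mod 7 = 5 (0 = Monday), the day is Saturday.

Saturday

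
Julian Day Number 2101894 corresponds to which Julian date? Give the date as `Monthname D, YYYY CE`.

September 3, 1042 CE

JDN 2101894 is 9 September 1042 in the proleptic Gregorian calendar.
In the Julian calendar that day is September 3, 1042 CE.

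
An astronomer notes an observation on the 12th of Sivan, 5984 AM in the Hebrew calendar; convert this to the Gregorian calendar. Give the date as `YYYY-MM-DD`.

Both dates share Julian Day Number 2533509; in the Gregorian calendar that is 30 May 2224 CE.

2224-05-30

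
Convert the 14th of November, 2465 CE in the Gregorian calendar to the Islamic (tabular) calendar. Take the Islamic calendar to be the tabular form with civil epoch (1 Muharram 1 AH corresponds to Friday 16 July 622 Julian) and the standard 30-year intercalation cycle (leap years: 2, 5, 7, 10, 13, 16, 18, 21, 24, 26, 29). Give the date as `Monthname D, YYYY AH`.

Dhu al-Qa'dah 25, 1900 AH

Julian Day Number of the source date = 2621701.
Converting JDN 2621701 to the tabular Islamic calendar gives 25 Dhu al-Qa'dah 1900 AH.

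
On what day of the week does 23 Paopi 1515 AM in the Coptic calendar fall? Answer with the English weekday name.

Wednesday

In the Gregorian calendar this is 31 October 1798 (JDN 2378070).
Since JDN mod 7 = 2 (0 = Monday), the day is Wednesday.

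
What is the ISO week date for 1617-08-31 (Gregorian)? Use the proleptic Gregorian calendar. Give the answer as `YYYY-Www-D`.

1617-W35-4

The weekday is Thursday (ISO weekday 4).
That Thursday belongs to ISO week 35 of ISO year 1617.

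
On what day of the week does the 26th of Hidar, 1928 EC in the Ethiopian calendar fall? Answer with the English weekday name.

In the Gregorian calendar this is 6 December 1935 (JDN 2428143).
Since JDN mod 7 = 4 (0 = Monday), the day is Friday.

Friday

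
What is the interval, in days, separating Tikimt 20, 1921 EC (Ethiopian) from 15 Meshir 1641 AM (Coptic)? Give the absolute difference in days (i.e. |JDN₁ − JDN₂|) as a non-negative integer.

1346

First date → JDN 2425550; second date → JDN 2424204.
The interval is |2425550 − 2424204| = 1346 days.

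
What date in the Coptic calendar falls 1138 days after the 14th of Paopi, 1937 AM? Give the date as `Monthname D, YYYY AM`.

The starting date is JDN 2532197; 2532197 + 1138 = 2533335.
JDN 2533335 corresponds to Hathor 26, 1940 AM.

Hathor 26, 1940 AM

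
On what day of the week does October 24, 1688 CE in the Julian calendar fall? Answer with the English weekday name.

Wednesday

This is JDN 2337897 (3 November 1688 Gregorian).
2337897 ≡ 2 (mod 7); counting from Monday = 0 gives Wednesday.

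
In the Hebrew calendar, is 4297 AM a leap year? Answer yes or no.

Hebrew year 4297 is year 3 of its 19-year Metonic cycle; leap years are at positions 3, 6, 8, 11, 14, 17, 19, so it is a leap year (13 months).

yes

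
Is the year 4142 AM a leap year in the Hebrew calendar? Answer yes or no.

Hebrew year 4142 is year 19 of its 19-year Metonic cycle; leap years are at positions 3, 6, 8, 11, 14, 17, 19, so it is a leap year (13 months).

yes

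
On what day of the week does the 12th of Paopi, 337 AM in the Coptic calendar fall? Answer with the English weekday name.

Thursday

Equivalently 12 October 620 Gregorian, JDN 1947795.
1947795 ≡ 3 (mod 7); counting from Monday = 0 gives Thursday.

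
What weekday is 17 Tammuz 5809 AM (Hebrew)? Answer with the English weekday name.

In the Gregorian calendar this is 17 July 2049 (JDN 2469640).
JDN 2469640 mod 7 = 5, and JDN 0 was a Monday, so this is a Saturday.

Saturday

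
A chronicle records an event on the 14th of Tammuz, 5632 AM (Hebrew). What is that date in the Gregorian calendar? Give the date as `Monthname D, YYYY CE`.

July 20, 1872 CE

Both dates share Julian Day Number 2404995; in the Gregorian calendar that is 20 July 1872 CE.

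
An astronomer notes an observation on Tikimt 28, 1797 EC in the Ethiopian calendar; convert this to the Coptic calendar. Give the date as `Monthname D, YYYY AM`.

Paopi 28, 1521 AM

Both dates share Julian Day Number 2380267; in the Coptic calendar that is 28 Paopi 1521 AM.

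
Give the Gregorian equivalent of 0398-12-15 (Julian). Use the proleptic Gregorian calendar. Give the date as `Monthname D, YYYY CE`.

The Julian–Gregorian offset here is 1 day (Julian trailing).
15 December 398 Julian + 1 day → 16 December 398 Gregorian.

December 16, 398 CE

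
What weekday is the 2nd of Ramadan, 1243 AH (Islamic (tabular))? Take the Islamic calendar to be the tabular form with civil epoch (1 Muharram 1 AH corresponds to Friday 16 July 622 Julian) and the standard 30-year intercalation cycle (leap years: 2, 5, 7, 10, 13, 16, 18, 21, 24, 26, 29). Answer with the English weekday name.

This is JDN 2388800 (18 March 1828 Gregorian).
2388800 ≡ 1 (mod 7); counting from Monday = 0 gives Tuesday.

Tuesday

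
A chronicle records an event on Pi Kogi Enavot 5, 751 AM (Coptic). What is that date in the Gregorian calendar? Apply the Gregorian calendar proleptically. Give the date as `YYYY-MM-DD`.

1035-09-03

Both dates share Julian Day Number 2099331; in the Gregorian calendar that is 3 September 1035 CE.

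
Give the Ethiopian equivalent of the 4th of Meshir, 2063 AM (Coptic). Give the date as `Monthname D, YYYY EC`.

Julian Day Number of the source date = 2578328.
Converting JDN 2578328 to the Ethiopian calendar gives 4 Yekatit 2339 EC.

Yekatit 4, 2339 EC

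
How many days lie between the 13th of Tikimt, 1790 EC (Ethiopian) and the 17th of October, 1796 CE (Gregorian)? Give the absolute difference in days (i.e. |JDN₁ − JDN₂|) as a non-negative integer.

369

JDN of the first date = 2377695.
JDN of the second date = 2377326.
|2377326 − 2377695| = 369.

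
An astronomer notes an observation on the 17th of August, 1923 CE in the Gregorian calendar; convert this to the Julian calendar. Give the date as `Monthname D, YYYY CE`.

August 4, 1923 CE

For dates in this range the Gregorian date is 13 days ahead of the Julian.
17 August 1923 Gregorian − 13 days → 4 August 1923 Julian.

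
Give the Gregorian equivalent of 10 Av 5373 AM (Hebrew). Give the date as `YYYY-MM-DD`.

Both dates share Julian Day Number 2310405; in the Gregorian calendar that is 28 July 1613 CE.

1613-07-28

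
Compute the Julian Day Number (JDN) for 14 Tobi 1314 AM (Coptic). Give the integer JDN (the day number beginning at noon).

2304736

Equivalently 19 January 1598 (Gregorian).
JDN 2400001 is 17 November 1858 CE (Gregorian), MJD 0; the target day is −95265 days from there, so JDN = 2304736.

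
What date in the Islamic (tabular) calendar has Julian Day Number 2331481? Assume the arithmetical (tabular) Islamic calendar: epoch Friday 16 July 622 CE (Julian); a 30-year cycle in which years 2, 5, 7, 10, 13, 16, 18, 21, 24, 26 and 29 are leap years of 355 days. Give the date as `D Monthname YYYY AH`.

1 Dhu al-Hijjah 1081 AH

JDN 2331481 is 11 April 1671 in the Gregorian calendar.
In the tabular Islamic calendar that day is 1 Dhu al-Hijjah 1081 AH.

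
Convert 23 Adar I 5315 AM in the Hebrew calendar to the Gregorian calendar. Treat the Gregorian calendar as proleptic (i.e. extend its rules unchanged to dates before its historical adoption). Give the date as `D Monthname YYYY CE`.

Both dates share Julian Day Number 2289066; in the Gregorian calendar that is 24 February 1555 CE.

24 February 1555 CE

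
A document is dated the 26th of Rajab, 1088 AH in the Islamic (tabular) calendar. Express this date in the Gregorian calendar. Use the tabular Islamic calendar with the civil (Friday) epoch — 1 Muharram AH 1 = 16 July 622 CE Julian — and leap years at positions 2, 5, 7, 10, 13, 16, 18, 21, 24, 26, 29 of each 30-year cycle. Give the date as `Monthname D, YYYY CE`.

September 24, 1677 CE

Both dates share Julian Day Number 2333839; in the Gregorian calendar that is 24 September 1677 CE.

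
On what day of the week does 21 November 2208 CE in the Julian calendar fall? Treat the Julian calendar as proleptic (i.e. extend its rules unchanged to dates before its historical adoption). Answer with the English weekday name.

Tuesday

Equivalently 6 December 2208 Gregorian, JDN 2527855.
Since JDN mod 7 = 1 (0 = Monday), the day is Tuesday.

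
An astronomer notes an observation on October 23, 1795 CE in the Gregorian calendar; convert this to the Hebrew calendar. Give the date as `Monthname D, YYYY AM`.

Julian Day Number of the source date = 2376966.
Converting JDN 2376966 to the Hebrew calendar gives 10 Cheshvan 5556 AM.

Cheshvan 10, 5556 AM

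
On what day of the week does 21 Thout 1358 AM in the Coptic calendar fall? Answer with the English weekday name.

In the Gregorian calendar this is 28 September 1641 (JDN 2320694).
JDN 2320694 mod 7 = 5, and JDN 0 was a Monday, so this is a Saturday.

Saturday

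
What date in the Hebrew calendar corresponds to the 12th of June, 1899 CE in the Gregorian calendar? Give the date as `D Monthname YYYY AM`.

4 Tammuz 5659 AM

Julian Day Number of the source date = 2414818.
Converting JDN 2414818 to the Hebrew calendar gives 4 Tammuz 5659 AM.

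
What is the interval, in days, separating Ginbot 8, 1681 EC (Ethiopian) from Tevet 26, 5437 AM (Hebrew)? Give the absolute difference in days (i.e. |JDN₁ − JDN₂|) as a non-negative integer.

4516

First date → JDN 2338088; second date → JDN 2333572.
The interval is |2338088 − 2333572| = 4516 days.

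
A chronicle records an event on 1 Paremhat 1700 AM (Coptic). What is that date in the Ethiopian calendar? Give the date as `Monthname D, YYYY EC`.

Megabit 1, 1976 EC

Julian Day Number of the source date = 2445770.
Converting JDN 2445770 to the Ethiopian calendar gives 1 Megabit 1976 EC.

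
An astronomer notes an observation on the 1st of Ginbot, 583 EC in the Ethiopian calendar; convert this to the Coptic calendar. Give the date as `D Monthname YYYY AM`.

Both dates share Julian Day Number 1937036; in the Coptic calendar that is 1 Pashons 307 AM.

1 Pashons 307 AM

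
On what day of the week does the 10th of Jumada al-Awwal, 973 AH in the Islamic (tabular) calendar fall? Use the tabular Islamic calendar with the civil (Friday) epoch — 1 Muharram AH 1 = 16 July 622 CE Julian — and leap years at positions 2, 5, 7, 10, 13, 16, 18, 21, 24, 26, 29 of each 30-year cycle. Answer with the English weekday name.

In the proleptic Gregorian calendar this is 13 December 1565 (JDN 2293011).
JDN 2293011 mod 7 = 0, and JDN 0 was a Monday, so this is a Monday.

Monday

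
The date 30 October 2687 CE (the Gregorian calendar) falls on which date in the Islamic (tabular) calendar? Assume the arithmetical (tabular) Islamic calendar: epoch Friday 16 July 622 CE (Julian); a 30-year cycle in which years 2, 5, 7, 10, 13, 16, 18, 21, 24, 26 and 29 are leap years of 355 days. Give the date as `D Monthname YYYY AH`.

Both dates share Julian Day Number 2702769; in the tabular Islamic calendar that is 2 Ramadan 2129 AH.

2 Ramadan 2129 AH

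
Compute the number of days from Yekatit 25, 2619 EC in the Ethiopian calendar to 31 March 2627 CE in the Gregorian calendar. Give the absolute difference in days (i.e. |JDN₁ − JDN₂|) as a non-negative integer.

First date → JDN 2680619; second date → JDN 2680641.
The interval is |2680619 − 2680641| = 22 days.

22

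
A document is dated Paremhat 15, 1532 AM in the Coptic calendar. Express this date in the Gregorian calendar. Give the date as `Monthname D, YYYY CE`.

March 23, 1816 CE

Julian Day Number of the source date = 2384422.
Converting JDN 2384422 to the Gregorian calendar gives 23 March 1816 CE.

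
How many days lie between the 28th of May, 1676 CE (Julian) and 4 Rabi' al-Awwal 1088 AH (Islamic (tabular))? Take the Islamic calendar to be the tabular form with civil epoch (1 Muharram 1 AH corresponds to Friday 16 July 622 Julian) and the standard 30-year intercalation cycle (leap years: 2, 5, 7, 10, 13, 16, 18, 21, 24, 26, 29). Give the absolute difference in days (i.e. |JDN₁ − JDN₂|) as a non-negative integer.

334

JDN of the first date = 2333365.
JDN of the second date = 2333699.
|2333699 − 2333365| = 334.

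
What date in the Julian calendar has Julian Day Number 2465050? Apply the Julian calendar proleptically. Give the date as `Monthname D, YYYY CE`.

The Gregorian equivalent of JDN 2465050 is 22 December 2036.
In the Julian calendar that day is December 9, 2036 CE.

December 9, 2036 CE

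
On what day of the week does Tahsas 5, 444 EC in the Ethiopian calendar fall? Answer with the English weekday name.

In the proleptic Gregorian calendar this is 3 December 451 (JDN 1886121).
1886121 ≡ 6 (mod 7); counting from Monday = 0 gives Sunday.

Sunday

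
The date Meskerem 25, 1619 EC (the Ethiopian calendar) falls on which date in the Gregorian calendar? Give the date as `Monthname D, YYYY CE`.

October 2, 1626 CE

Both dates share Julian Day Number 2315219; in the Gregorian calendar that is 2 October 1626 CE.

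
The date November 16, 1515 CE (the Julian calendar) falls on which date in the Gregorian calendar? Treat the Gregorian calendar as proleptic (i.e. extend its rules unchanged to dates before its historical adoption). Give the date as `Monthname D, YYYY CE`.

November 26, 1515 CE

For dates in this range the Gregorian date is 10 days ahead of the Julian.
16 November 1515 Julian + 10 days → 26 November 1515 Gregorian.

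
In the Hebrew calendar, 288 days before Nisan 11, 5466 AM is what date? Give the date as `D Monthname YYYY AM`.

JDN of Nisan 11, 5466 AM = 2344248.
2344248 − 288 = 2343960.
JDN 2343960 in the Hebrew calendar is 19 Sivan 5465 AM.

19 Sivan 5465 AM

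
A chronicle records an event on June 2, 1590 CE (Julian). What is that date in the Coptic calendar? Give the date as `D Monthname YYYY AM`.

Julian Day Number of the source date = 2301958.
Converting JDN 2301958 to the Coptic calendar gives 8 Paoni 1306 AM.

8 Paoni 1306 AM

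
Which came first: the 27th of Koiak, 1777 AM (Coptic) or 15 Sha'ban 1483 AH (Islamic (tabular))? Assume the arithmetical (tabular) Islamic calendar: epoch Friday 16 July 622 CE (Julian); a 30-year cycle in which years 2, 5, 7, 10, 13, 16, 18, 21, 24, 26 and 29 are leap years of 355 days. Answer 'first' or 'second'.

First date → JDN 2473830; second date → JDN 2473832.
JDN 2473830 < JDN 2473832, so the first date is earlier.

first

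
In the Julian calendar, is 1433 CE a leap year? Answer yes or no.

no

1433 mod 4 = 1, so it is a common year in the Julian calendar.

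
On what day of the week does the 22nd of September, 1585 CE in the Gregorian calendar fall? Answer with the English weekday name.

2300234 ≡ 6 (mod 7); counting from Monday = 0 gives Sunday.

Sunday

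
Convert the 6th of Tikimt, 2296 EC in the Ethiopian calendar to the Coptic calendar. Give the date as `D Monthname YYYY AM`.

Julian Day Number of the source date = 2562505.
Converting JDN 2562505 to the Coptic calendar gives 6 Paopi 2020 AM.

6 Paopi 2020 AM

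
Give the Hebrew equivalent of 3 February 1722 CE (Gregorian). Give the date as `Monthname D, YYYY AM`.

Shevat 16, 5482 AM

Both dates share Julian Day Number 2350041; in the Hebrew calendar that is 16 Shevat 5482 AM.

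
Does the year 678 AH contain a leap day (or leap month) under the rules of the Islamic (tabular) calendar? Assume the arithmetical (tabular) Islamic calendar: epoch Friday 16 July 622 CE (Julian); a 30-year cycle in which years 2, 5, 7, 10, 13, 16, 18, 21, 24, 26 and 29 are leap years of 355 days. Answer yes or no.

yes

Year 678 AH is year 18 of its 30-year cycle; leap positions are 2, 5, 7, 10, 13, 16, 18, 21, 24, 26, 29, so it is a leap year (355 days).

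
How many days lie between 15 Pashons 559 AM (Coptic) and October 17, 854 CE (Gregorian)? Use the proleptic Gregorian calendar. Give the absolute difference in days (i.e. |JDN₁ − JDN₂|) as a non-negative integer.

4174

JDN of the first date = 2029093.
JDN of the second date = 2033267.
|2033267 − 2029093| = 4174.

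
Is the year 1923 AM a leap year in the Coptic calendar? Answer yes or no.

yes

1923 mod 4 = 3; in the Coptic calendar a year is leap when year mod 4 = 3, so it is a leap year.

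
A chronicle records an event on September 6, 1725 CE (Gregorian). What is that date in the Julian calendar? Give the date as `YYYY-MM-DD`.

At this point the Julian calendar is 11 days behind the Gregorian.
6 September 1725 Gregorian − 11 days → 26 August 1725 Julian.

1725-08-26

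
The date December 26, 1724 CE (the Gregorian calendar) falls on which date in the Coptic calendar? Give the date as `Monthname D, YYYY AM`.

Koiak 19, 1441 AM

Julian Day Number of the source date = 2351098.
Converting JDN 2351098 to the Coptic calendar gives 19 Koiak 1441 AM.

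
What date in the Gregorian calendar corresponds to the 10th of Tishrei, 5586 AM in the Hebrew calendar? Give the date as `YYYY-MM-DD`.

1825-09-22

Both dates share Julian Day Number 2387892; in the Gregorian calendar that is 22 September 1825 CE.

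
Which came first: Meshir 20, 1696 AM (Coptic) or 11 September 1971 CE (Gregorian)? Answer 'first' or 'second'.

second

First date → JDN 2444298; second date → JDN 2441206.
JDN 2441206 < JDN 2444298, so the second date is earlier.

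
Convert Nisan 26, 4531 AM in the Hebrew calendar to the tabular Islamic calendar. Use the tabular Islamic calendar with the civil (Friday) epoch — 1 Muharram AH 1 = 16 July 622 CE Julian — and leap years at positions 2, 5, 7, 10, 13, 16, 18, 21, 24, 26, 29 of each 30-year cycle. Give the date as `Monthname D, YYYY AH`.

Rabi' al-Thani 24, 154 AH

Both dates share Julian Day Number 2002770; in the tabular Islamic calendar that is 24 Rabi' al-Thani 154 AH.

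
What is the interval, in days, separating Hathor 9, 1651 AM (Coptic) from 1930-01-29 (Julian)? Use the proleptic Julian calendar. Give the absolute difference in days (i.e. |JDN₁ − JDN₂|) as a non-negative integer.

First date → JDN 2427760; second date → JDN 2426019.
The interval is |2427760 − 2426019| = 1741 days.

1741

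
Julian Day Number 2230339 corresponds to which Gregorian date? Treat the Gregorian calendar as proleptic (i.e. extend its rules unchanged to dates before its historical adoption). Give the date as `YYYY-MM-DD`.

1394-05-11

Counting from JDN 2299161 = 15 Oct 1582 gives an offset of -68822 days.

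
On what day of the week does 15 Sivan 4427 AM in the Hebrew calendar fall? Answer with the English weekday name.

Sunday

This is JDN 1964843 (16 June 667 Gregorian).
1964843 ≡ 6 (mod 7); counting from Monday = 0 gives Sunday.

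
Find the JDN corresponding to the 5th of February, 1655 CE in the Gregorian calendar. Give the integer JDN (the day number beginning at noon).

JDN 2451545 is 1 January 2000 CE (Gregorian); the target day is −125973 days from there, so JDN = 2325572.

2325572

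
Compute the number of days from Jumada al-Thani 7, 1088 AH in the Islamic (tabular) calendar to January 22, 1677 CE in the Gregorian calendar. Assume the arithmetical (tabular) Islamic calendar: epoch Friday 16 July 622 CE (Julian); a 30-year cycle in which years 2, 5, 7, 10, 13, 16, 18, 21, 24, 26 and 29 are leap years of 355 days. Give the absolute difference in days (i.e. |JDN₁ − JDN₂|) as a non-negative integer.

197

First date → JDN 2333791; second date → JDN 2333594.
The interval is |2333791 − 2333594| = 197 days.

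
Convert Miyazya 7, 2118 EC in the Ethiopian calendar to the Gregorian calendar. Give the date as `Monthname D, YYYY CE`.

April 16, 2126 CE

Julian Day Number of the source date = 2497671.
Converting JDN 2497671 to the Gregorian calendar gives 16 April 2126 CE.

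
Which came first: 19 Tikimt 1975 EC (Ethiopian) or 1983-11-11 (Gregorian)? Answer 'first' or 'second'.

first

First date → JDN 2445272; second date → JDN 2445650.
JDN 2445272 < JDN 2445650, so the first date is earlier.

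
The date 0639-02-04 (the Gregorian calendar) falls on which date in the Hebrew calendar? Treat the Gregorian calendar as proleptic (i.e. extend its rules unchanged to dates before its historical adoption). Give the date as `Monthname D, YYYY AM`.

Julian Day Number of the source date = 1954484.
Converting JDN 1954484 to the Hebrew calendar gives 22 Shevat 4399 AM.

Shevat 22, 4399 AM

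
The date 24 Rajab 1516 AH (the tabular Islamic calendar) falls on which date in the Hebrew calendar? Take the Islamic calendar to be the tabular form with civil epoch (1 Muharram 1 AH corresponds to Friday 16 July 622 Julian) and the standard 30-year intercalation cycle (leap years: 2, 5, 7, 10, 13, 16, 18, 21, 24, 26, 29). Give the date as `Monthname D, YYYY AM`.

Julian Day Number of the source date = 2485505.
Converting JDN 2485505 to the Hebrew calendar gives 24 Kislev 5853 AM.

Kislev 24, 5853 AM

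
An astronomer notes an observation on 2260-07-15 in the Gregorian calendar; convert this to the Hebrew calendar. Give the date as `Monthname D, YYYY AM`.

Both dates share Julian Day Number 2546704; in the Hebrew calendar that is 7 Av 6020 AM.

Av 7, 6020 AM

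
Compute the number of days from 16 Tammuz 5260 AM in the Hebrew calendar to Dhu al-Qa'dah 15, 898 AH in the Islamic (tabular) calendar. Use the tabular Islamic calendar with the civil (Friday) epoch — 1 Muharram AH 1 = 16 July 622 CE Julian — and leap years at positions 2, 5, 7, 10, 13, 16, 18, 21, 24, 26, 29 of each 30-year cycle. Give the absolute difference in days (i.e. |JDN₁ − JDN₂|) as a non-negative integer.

2481

First date → JDN 2269097; second date → JDN 2266616.
The interval is |2269097 − 2266616| = 2481 days.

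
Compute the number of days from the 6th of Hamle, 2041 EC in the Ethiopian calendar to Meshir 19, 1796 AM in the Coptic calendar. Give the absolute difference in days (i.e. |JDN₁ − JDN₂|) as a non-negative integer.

JDN of the first date = 2469636.
JDN of the second date = 2480822.
|2480822 − 2469636| = 11186.

11186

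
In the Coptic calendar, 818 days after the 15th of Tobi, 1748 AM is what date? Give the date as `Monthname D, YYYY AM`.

JDN of the 15th of Tobi, 1748 AM = 2463256.
2463256 + 818 = 2464074.
JDN 2464074 in the Coptic calendar is Parmouti 13, 1750 AM.

Parmouti 13, 1750 AM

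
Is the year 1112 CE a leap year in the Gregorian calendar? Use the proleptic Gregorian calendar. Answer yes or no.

yes

1112 is divisible by 4 and not by 100, so it is a leap year.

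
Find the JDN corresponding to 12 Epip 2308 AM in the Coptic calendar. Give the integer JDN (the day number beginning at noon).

2667973

Equivalently 23 July 2592 (Gregorian).
JDN 2451545 is 1 January 2000 CE (Gregorian); the target day is +216428 days from there, so JDN = 2667973.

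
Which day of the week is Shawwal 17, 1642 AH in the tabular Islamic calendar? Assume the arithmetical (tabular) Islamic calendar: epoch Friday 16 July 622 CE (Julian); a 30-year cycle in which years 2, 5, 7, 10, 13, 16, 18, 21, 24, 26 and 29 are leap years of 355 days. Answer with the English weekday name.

In the Gregorian calendar this is 16 June 2215 (JDN 2530238).
2530238 ≡ 4 (mod 7); counting from Monday = 0 gives Friday.

Friday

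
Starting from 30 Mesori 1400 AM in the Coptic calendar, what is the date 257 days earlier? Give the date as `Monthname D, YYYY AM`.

The starting date is JDN 2336374; 2336374 − 257 = 2336117.
JDN 2336117 corresponds to Koiak 13, 1400 AM.

Koiak 13, 1400 AM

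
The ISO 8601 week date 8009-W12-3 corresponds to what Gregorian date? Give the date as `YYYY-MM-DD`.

ISO week 1 of 8009 is the week containing the first Thursday of 8009.
Week 12, day 3 (Wednesday) lands on 8009-03-18.

8009-03-18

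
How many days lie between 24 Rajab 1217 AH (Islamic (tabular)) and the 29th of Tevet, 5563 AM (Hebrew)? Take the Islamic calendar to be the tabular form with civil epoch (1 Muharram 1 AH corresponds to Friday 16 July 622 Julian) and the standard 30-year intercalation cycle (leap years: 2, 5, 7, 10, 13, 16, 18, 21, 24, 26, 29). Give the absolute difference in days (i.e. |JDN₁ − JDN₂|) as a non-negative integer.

JDN of the first date = 2379550.
JDN of the second date = 2379614.
|2379614 − 2379550| = 64.

64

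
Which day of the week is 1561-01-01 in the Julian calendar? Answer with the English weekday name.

Equivalently 11 January 1561 Gregorian, JDN 2291214.
Since JDN mod 7 = 2 (0 = Monday), the day is Wednesday.

Wednesday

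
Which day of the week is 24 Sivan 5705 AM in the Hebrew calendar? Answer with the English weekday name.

In the Gregorian calendar this is 5 June 1945 (JDN 2431612).
2431612 ≡ 1 (mod 7); counting from Monday = 0 gives Tuesday.

Tuesday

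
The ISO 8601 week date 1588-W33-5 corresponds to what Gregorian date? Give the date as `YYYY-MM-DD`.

ISO week 1 of 1588 is the week containing the first Thursday of 1588.
Week 33, day 5 (Friday) lands on 1588-08-19.

1588-08-19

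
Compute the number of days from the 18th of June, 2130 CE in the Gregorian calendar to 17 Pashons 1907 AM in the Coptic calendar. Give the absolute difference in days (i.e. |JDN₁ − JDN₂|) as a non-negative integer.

JDN of the first date = 2499195.
JDN of the second date = 2521452.
|2521452 − 2499195| = 22257.

22257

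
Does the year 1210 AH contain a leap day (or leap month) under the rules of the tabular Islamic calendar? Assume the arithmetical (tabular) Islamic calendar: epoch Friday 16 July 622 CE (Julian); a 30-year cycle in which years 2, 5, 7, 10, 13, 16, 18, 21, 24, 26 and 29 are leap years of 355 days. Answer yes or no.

yes

Year 1210 AH is year 10 of its 30-year cycle; leap positions are 2, 5, 7, 10, 13, 16, 18, 21, 24, 26, 29, so it is a leap year (355 days).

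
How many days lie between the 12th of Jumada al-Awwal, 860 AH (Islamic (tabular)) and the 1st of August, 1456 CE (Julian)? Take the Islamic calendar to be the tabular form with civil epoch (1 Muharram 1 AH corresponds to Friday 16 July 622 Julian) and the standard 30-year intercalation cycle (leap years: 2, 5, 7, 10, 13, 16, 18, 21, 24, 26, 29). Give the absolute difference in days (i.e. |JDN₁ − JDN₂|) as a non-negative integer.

105

First date → JDN 2252970; second date → JDN 2253075.
The interval is |2252970 − 2253075| = 105 days.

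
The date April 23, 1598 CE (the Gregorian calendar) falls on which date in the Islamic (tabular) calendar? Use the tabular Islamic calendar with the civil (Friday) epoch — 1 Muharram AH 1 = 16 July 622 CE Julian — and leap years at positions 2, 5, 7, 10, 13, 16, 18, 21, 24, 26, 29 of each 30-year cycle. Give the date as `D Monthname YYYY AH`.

17 Ramadan 1006 AH

Both dates share Julian Day Number 2304830; in the tabular Islamic calendar that is 17 Ramadan 1006 AH.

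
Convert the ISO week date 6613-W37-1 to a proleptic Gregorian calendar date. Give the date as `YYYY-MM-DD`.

6613-09-13

ISO week 1 of 6613 is the week containing the first Thursday of 6613.
Week 37, day 1 (Monday) lands on 6613-09-13.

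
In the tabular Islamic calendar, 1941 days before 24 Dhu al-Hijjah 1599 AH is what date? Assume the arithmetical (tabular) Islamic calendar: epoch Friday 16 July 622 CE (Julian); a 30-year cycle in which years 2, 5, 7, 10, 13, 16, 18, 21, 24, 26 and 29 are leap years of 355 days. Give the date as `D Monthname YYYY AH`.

JDN of 24 Dhu al-Hijjah 1599 AH = 2515066.
2515066 − 1941 = 2513125.
JDN 2513125 in the tabular Islamic calendar is 3 Rajab 1594 AH.

3 Rajab 1594 AH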